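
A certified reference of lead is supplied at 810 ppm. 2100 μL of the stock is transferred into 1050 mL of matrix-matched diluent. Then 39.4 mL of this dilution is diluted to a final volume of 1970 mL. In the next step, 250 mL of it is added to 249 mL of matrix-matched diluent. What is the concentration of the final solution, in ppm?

0.0162 ppm

Overall dilution factor = 501 × 50 × 1.996 = 5.00 × 10⁴.
810 ppm / 5.00 × 10⁴ = 0.0162 ppm.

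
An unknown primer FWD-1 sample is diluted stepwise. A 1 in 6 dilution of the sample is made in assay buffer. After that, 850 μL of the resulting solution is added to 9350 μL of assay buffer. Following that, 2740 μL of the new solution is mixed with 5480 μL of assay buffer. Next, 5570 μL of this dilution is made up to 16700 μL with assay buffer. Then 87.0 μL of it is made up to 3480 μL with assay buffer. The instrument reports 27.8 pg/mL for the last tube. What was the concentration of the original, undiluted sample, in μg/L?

Overall dilution factor = 6 × 12 × 3 × 2.998 × 40 = 2.59 × 10⁴.
Original = 27.8 pg/mL × 2.59 × 10⁴ = 7.20 × 10⁵ pg/mL = 720 μg/L.

720 μg/L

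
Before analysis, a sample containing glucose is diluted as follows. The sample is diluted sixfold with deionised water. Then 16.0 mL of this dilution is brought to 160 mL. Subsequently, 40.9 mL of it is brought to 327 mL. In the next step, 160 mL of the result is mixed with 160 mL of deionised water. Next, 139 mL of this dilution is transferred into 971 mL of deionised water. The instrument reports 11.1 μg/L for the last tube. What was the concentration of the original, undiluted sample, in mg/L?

Overall dilution factor = 6 × 10 × 7.995 × 2 × 7.986 = 7662.
Original = 11.1 μg/L × 7662 = 8.50 × 10⁴ μg/L = 85.0 mg/L.

85.0 mg/L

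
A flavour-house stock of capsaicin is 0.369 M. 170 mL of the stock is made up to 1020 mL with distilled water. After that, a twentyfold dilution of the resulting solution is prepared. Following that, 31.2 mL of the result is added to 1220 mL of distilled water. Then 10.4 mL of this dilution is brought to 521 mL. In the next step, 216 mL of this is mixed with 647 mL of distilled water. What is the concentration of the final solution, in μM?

Overall dilution factor = 6 × 20 × 40.10 × 50.10 × 3.995 = 9.63 × 10⁵.
0.369 M / 9.63 × 10⁵ = 3.83 × 10⁻⁷ M = 0.383 μM.

0.383 μM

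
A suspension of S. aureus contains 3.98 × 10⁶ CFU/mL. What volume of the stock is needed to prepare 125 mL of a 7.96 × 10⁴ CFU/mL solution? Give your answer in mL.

V₁ = C₂V₂/C₁ = 7.96 × 10⁴ × 125 / 3.98 × 10⁶ = 2.50 mL.

2.50 mL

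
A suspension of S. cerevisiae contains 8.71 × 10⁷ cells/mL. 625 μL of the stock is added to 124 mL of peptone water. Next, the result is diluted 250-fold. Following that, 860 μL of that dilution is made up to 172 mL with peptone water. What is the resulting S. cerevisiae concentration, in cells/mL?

8.74 cells/mL

Overall dilution factor = 199.4 × 250 × 200 = 9.97 × 10⁶.
8.71 × 10⁷ cells/mL / 9.97 × 10⁶ = 8.74 cells/mL.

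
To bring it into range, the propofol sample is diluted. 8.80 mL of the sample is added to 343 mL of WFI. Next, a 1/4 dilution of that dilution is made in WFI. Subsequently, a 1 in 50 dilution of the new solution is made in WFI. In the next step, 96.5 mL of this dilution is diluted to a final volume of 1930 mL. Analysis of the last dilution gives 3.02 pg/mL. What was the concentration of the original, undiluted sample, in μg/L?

Overall dilution factor = 39.98 × 4 × 50 × 20 = 1.60 × 10⁵.
Original = 3.02 pg/mL × 1.60 × 10⁵ = 4.83 × 10⁵ pg/mL = 483 μg/L.

483 μg/L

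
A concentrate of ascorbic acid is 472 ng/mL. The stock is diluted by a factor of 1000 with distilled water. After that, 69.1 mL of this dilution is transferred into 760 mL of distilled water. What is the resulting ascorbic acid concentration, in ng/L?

39.3 ng/L

Overall dilution factor = 1000 × 12.00 = 1.20 × 10⁴.
472 ng/mL / 1.20 × 10⁴ = 0.0393 ng/mL = 39.3 ng/L.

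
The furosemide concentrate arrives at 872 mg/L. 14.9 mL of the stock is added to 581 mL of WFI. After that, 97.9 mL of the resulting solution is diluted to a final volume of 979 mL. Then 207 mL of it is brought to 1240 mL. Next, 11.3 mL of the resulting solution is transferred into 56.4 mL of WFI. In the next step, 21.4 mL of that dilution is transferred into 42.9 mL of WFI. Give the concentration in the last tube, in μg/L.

Overall dilution factor = 39.99 × 10 × 5.990 × 5.991 × 3.005 = 4.31 × 10⁴.
872 mg/L / 4.31 × 10⁴ = 0.0202 mg/L = 20.2 μg/L.

20.2 μg/L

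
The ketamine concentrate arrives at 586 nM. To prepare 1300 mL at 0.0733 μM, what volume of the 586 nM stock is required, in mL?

0.0733 μM = 73.3 nM.
V₁ = C₂V₂/C₁ = 73.3 × 1300 / 586 = 163 mL.

163 mL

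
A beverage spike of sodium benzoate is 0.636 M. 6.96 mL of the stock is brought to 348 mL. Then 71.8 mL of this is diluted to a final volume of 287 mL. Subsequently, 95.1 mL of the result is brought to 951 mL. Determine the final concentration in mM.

0.318 mM

Overall dilution factor = 50 × 3.997 × 10 = 1999.
0.636 M / 1999 = 3.18 × 10⁻⁴ M = 0.318 mM.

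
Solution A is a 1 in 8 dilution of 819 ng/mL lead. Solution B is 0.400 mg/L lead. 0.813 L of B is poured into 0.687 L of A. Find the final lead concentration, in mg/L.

C_A = 819 ng/mL / 8 = 102 ng/mL.
C_B = 0.400 mg/L = 400 ng/mL.
C_mix = (C_A·V_A + C_B·V_B)/(V_A + V_B) = (102×0.687 + 400×0.813) / 1.500 = 264 ng/mL = 0.264 mg/L.

0.264 mg/L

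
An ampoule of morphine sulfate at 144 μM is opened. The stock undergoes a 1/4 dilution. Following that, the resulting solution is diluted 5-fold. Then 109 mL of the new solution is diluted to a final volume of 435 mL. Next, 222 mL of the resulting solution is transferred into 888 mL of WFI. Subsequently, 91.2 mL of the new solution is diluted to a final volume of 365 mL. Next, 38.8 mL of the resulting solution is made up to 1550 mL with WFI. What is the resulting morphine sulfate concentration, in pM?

Overall dilution factor = 4 × 5 × 3.991 × 5 × 4.002 × 39.95 = 6.38 × 10⁴.
144 μM / 6.38 × 10⁴ = 2.26 × 10⁻³ μM = 2260 pM.

2260 pM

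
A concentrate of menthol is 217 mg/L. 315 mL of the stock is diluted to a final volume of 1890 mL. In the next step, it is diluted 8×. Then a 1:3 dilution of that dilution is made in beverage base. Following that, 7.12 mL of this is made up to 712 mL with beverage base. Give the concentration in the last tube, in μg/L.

15.1 μg/L

Overall dilution factor = 6 × 8 × 3 × 100 = 1.44 × 10⁴.
217 mg/L / 1.44 × 10⁴ = 0.0151 mg/L = 15.1 μg/L.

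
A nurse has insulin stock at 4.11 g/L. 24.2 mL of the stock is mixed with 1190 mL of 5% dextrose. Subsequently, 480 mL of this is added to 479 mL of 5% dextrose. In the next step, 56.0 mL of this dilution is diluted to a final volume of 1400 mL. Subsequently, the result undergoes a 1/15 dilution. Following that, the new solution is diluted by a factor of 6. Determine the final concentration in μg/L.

18.2 μg/L

Overall dilution factor = 50.17 × 1.998 × 25 × 15 × 6 = 2.26 × 10⁵.
4.11 g/L / 2.26 × 10⁵ = 1.82 × 10⁻⁵ g/L = 18.2 μg/L.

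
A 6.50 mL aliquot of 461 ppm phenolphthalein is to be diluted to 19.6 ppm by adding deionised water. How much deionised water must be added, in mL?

V₂ = C₁V₁/C₂ = 461 × 6.50 / 19.6 = 153 mL.
Diluent to add = V₂ − V₁ = 153 − 6.50 = 146 mL.

146 mL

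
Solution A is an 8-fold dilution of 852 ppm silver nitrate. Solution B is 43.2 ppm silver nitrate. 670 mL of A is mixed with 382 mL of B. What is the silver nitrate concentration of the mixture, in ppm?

83.5 ppm

C_A = 852 ppm / 8 = 106 ppm.
C_mix = (C_A·V_A + C_B·V_B)/(V_A + V_B) = (106×670 + 43.2×382) / 1052 = 83.5 ppm.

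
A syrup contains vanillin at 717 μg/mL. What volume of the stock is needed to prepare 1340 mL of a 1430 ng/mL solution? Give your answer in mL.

2.67 mL

1430 ng/mL = 1.43 μg/mL.
V₁ = C₂V₂/C₁ = 1.43 × 1340 / 717 = 2.67 mL.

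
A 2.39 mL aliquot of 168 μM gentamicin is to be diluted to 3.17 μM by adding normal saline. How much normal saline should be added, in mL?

124 mL

V₂ = C₁V₁/C₂ = 168 × 2.39 / 3.17 = 127 mL.
Diluent to add = V₂ − V₁ = 127 − 2.39 = 124 mL.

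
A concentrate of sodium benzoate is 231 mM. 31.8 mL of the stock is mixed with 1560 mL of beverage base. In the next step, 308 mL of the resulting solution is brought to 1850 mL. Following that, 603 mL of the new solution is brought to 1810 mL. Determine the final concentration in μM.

Overall dilution factor = 50.06 × 6.006 × 3.002 = 902.
231 mM / 902 = 0.256 mM = 256 μM.

256 μM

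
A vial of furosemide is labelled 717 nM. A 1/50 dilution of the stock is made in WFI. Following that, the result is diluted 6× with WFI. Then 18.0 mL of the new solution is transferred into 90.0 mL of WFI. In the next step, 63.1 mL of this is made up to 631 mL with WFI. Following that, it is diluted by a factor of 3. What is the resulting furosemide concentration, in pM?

Overall dilution factor = 50 × 6 × 6 × 10 × 3 = 5.40 × 10⁴.
717 nM / 5.40 × 10⁴ = 0.0133 nM = 13.3 pM.

13.3 pM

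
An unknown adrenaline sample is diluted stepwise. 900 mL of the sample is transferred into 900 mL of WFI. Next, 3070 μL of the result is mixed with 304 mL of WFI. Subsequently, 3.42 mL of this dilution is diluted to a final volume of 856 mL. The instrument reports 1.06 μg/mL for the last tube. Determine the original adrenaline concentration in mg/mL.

Overall dilution factor = 2 × 100.0 × 250.3 = 5.01 × 10⁴.
Original = 1.06 μg/mL × 5.01 × 10⁴ = 5.31 × 10⁴ μg/mL = 53.1 mg/mL.

53.1 mg/mL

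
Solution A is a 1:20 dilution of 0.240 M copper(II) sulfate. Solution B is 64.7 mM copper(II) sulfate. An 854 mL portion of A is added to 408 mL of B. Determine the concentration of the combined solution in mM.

29.0 mM

C_A = 0.240 M / 20 = 0.0120 M.
C_B = 64.7 mM = 0.0647 M.
C_mix = (C_A·V_A + C_B·V_B)/(V_A + V_B) = (0.0120×854 + 0.0647×408) / 1262 = 0.0290 M = 29.0 mM.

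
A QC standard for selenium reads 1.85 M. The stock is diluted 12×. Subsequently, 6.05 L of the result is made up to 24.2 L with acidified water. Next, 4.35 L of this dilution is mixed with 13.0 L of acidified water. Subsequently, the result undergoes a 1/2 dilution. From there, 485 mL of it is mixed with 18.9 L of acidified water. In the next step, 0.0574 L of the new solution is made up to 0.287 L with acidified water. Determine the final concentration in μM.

24.2 μM

Overall dilution factor = 12 × 4 × 3.989 × 2 × 39.97 × 5 = 7.65 × 10⁴.
1.85 M / 7.65 × 10⁴ = 2.42 × 10⁻⁵ M = 24.2 μM.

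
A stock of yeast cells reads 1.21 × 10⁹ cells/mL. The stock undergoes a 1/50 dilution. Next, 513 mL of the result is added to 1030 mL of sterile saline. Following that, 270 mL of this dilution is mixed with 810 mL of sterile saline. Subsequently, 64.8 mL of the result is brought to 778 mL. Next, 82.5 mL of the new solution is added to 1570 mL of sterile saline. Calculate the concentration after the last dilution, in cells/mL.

Overall dilution factor = 50 × 3.008 × 4 × 12.01 × 20.03 = 1.45 × 10⁵.
1.21 × 10⁹ cells/mL / 1.45 × 10⁵ = 8360 cells/mL.

8360 cells/mL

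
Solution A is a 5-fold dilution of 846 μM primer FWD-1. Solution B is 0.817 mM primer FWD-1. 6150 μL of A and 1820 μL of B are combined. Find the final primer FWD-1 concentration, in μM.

C_A = 846 μM / 5 = 169 μM.
C_B = 0.817 mM = 817 μM.
C_mix = (C_A·V_A + C_B·V_B)/(V_A + V_B) = (169×6150 + 817×1820) / 7970 = 317 μM.

317 μM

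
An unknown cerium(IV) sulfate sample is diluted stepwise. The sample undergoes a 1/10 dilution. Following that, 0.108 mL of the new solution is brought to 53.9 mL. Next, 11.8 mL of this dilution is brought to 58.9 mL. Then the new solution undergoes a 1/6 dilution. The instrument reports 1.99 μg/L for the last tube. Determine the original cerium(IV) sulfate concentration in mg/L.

Overall dilution factor = 10 × 499.1 × 4.992 × 6 = 1.49 × 10⁵.
Original = 1.99 μg/L × 1.49 × 10⁵ = 2.97 × 10⁵ μg/L = 297 mg/L.

297 mg/L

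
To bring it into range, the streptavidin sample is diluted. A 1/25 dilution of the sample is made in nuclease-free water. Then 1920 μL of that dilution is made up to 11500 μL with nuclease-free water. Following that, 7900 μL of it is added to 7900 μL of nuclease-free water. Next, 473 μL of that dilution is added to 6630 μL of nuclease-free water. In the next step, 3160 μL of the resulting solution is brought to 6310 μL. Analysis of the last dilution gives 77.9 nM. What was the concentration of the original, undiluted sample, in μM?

Overall dilution factor = 25 × 5.990 × 2 × 15.02 × 1.997 = 8980.
Original = 77.9 nM × 8980 = 7.00 × 10⁵ nM = 700 μM.

700 μM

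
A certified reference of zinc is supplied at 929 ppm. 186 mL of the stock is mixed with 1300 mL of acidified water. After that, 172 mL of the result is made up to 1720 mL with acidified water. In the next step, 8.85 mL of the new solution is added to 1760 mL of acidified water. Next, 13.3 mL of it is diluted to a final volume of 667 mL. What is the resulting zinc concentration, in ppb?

Overall dilution factor = 7.989 × 10 × 199.9 × 50.15 = 8.01 × 10⁵.
929 ppm / 8.01 × 10⁵ = 1.16 × 10⁻³ ppm = 1.16 ppb.

1.16 ppb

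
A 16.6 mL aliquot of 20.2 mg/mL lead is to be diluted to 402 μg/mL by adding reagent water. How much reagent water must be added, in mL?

402 μg/mL = 0.402 mg/mL.
V₂ = C₁V₁/C₂ = 20.2 × 16.6 / 0.402 = 834 mL.
Diluent to add = V₂ − V₁ = 834 − 16.6 = 818 mL.

818 mL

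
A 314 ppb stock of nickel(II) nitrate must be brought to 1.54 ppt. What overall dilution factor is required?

Factor = C₀/C_target = 314 ppb / 1.54 ppt = 2.04 × 10⁵.

2.04 × 10⁵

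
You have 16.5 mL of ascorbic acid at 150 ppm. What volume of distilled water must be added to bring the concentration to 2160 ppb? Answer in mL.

1130 mL

2160 ppb = 2.16 ppm.
V₂ = C₁V₁/C₂ = 150 × 16.5 / 2.16 = 1146 mL.
Diluent to add = V₂ − V₁ = 1146 − 16.5 = 1130 mL.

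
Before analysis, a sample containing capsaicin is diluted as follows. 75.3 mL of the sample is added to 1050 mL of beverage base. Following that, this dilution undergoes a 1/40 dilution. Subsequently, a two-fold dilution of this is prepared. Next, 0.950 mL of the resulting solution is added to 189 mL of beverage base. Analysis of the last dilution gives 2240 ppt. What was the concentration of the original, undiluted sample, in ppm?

Overall dilution factor = 14.94 × 40 × 2 × 199.9 = 2.39 × 10⁵.
Original = 2240 ppt × 2.39 × 10⁵ = 5.35 × 10⁸ ppt = 535 ppm.

535 ppm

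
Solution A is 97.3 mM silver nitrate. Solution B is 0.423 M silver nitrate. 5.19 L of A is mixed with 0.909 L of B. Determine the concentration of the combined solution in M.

0.146 M

C_B = 0.423 M = 423 mM.
C_mix = (C_A·V_A + C_B·V_B)/(V_A + V_B) = (97.3×5.19 + 423×0.909) / 6.099 = 146 mM = 0.146 M.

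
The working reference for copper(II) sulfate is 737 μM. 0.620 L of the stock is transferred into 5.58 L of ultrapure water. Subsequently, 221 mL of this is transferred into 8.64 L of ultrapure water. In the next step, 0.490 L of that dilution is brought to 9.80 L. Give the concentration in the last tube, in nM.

Overall dilution factor = 10 × 40.10 × 20 = 8019.
737 μM / 8019 = 0.0919 μM = 91.9 nM.

91.9 nM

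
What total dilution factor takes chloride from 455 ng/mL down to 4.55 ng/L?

1.00 × 10⁵

Factor = C₀/C_target = 455 ng/mL / 4.55 ng/L = 1.00 × 10⁵.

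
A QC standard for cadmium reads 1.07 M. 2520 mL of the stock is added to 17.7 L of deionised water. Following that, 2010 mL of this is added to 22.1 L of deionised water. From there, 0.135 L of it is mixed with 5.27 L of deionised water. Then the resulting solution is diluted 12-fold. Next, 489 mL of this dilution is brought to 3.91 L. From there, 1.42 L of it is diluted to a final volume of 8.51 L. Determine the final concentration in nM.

Overall dilution factor = 8.024 × 12.00 × 40.04 × 12 × 7.996 × 5.993 = 2.22 × 10⁶.
1.07 M / 2.22 × 10⁶ = 4.83 × 10⁻⁷ M = 483 nM.

483 nM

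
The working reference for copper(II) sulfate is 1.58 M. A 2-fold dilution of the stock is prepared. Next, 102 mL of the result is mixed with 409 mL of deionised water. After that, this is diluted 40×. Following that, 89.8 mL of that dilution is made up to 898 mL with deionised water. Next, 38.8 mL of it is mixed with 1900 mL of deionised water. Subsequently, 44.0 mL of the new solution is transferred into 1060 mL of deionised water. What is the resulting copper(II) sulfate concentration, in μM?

Overall dilution factor = 2 × 5.010 × 40 × 10 × 49.97 × 25.09 = 5.02 × 10⁶.
1.58 M / 5.02 × 10⁶ = 3.14 × 10⁻⁷ M = 0.314 μM.

0.314 μM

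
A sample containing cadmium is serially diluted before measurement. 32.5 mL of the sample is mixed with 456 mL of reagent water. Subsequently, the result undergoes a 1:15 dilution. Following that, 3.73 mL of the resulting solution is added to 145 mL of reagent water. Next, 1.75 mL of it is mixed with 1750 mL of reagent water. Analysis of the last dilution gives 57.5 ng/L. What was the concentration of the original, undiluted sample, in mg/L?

Overall dilution factor = 15.03 × 15 × 39.87 × 1001 = 9.00 × 10⁶.
Original = 57.5 ng/L × 9.00 × 10⁶ = 5.17 × 10⁸ ng/L = 517 mg/L.

517 mg/L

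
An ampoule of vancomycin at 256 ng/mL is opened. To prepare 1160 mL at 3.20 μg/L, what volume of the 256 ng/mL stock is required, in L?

0.0145 L

3.20 μg/L = 3.20 ng/mL.
V₁ = C₂V₂/C₁ = 3.20 × 1160 / 256 = 14.5 mL = 0.0145 L.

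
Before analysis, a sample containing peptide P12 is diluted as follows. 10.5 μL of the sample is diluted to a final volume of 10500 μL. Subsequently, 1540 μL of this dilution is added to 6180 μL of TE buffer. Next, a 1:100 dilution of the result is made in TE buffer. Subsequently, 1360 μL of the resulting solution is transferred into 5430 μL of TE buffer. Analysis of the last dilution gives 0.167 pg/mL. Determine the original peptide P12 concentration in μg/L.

418 μg/L

Overall dilution factor = 1000 × 5.013 × 100 × 4.993 = 2.50 × 10⁶.
Original = 0.167 pg/mL × 2.50 × 10⁶ = 4.18 × 10⁵ pg/mL = 418 μg/L.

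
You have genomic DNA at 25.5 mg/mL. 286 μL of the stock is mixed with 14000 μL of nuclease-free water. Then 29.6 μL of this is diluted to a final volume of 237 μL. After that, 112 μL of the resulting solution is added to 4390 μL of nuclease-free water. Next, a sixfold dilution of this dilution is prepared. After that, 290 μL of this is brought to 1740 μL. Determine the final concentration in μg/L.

Overall dilution factor = 49.95 × 8.007 × 40.20 × 6 × 6 = 5.79 × 10⁵.
25.5 mg/mL / 5.79 × 10⁵ = 4.41 × 10⁻⁵ mg/mL = 44.1 μg/L.

44.1 μg/L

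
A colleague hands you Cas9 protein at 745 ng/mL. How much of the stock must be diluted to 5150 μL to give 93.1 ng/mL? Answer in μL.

644 μL

V₁ = C₂V₂/C₁ = 93.1 × 5150 / 745 = 644 μL.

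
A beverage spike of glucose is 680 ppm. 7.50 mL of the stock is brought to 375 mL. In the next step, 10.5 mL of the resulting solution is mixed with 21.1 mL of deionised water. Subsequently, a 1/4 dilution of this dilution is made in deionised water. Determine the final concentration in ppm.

Overall dilution factor = 50 × 3.010 × 4 = 602.
680 ppm / 602 = 1.13 ppm.

1.13 ppm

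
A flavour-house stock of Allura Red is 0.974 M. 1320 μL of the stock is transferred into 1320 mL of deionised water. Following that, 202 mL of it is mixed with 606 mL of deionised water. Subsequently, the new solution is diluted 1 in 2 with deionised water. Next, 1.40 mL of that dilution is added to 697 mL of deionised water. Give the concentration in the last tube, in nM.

244 nM

Overall dilution factor = 1001 × 4 × 2 × 498.9 = 3.99 × 10⁶.
0.974 M / 3.99 × 10⁶ = 2.44 × 10⁻⁷ M = 244 nM.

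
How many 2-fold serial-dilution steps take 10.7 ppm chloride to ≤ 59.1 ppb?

Need 2ⁿ ≥ 181, so n ≥ log(181)/log(2) = 7.50.
Minimum whole steps: n = 8.

8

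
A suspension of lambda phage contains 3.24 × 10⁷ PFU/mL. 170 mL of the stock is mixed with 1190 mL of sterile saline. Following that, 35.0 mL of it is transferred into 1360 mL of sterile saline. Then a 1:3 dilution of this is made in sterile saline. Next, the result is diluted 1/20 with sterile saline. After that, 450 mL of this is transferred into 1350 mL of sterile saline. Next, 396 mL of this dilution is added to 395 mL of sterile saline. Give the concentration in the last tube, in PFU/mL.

Overall dilution factor = 8 × 39.86 × 3 × 20 × 4 × 1.997 = 1.53 × 10⁵.
3.24 × 10⁷ PFU/mL / 1.53 × 10⁵ = 212 PFU/mL.

212 PFU/mL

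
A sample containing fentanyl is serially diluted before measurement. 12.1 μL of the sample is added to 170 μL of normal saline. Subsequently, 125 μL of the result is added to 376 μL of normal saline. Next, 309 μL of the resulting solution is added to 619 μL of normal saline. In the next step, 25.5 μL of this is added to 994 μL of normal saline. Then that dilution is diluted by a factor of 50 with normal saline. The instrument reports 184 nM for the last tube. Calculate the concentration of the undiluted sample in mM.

Overall dilution factor = 15.05 × 4.008 × 3.003 × 39.98 × 50 = 3.62 × 10⁵.
Original = 184 nM × 3.62 × 10⁵ = 6.66 × 10⁷ nM = 66.6 mM.

66.6 mM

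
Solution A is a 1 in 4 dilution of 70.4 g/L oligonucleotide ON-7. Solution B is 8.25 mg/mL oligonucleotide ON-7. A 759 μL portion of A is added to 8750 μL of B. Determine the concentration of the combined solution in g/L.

C_A = 70.4 g/L / 4 = 17.6 g/L.
C_B = 8.25 mg/mL = 8.25 g/L.
C_mix = (C_A·V_A + C_B·V_B)/(V_A + V_B) = (17.6×759 + 8.25×8750) / 9509 = 9.00 g/L.

9.00 g/L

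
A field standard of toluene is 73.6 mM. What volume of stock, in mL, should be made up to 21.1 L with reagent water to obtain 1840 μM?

1840 μM = 1.84 mM.
V₁ = C₂V₂/C₁ = 1.84 × 21.1 / 73.6 = 0.527 L = 528 mL.

528 mL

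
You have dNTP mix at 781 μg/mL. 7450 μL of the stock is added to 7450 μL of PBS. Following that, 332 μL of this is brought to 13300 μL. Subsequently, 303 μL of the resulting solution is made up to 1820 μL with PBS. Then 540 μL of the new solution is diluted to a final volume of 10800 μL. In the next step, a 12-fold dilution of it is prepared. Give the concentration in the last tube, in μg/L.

6.76 μg/L

Overall dilution factor = 2 × 40.06 × 6.007 × 20 × 12 = 1.16 × 10⁵.
781 μg/mL / 1.16 × 10⁵ = 6.76 × 10⁻³ μg/mL = 6.76 μg/L.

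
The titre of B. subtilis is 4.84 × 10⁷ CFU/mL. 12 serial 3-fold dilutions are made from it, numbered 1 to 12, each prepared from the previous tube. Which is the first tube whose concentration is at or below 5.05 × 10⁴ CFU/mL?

tube 7

Tube n has concentration 4.84 × 10⁷ CFU/mL / 3ⁿ.
Need 3ⁿ ≥ 4.84 × 10⁷ CFU/mL / 5.05 × 10⁴ CFU/mL = 958, so n ≥ 6.25.
First such tube: n = 7.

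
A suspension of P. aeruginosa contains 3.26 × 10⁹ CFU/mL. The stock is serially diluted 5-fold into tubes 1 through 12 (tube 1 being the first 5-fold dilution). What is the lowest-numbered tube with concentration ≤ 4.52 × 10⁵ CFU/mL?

Tube n has concentration 3.26 × 10⁹ CFU/mL / 5ⁿ.
Need 5ⁿ ≥ 3.26 × 10⁹ CFU/mL / 4.52 × 10⁵ CFU/mL = 7212, so n ≥ 5.52.
First such tube: n = 6.

tube 6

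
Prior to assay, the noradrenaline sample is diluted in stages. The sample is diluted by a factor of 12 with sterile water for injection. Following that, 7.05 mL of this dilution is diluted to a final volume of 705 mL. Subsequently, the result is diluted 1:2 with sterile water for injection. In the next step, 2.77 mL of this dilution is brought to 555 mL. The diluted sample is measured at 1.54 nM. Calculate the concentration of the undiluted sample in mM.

Overall dilution factor = 12 × 100 × 2 × 200.4 = 4.81 × 10⁵.
Original = 1.54 nM × 4.81 × 10⁵ = 7.41 × 10⁵ nM = 0.741 mM.

0.741 mM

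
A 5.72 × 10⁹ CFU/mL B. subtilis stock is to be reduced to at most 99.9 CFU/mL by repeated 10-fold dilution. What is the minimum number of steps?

8

Need 10ⁿ ≥ 5.73 × 10⁷, so n ≥ log(5.73 × 10⁷)/log(10) = 7.76.
Minimum whole steps: n = 8.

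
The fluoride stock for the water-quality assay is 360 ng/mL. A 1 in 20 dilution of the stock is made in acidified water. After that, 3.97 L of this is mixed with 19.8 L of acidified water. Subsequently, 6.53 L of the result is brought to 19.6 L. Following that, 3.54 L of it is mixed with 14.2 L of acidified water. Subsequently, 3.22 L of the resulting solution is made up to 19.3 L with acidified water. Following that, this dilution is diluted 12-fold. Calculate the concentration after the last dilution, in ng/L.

2.78 ng/L

Overall dilution factor = 20 × 5.987 × 3.002 × 5.011 × 5.994 × 12 = 1.30 × 10⁵.
360 ng/mL / 1.30 × 10⁵ = 2.78 × 10⁻³ ng/mL = 2.78 ng/L.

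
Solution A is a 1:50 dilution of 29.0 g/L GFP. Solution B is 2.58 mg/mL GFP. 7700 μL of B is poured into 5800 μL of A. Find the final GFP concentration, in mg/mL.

C_A = 29.0 g/L / 50 = 0.580 g/L.
C_B = 2.58 mg/mL = 2.58 g/L.
C_mix = (C_A·V_A + C_B·V_B)/(V_A + V_B) = (0.580×5800 + 2.58×7700) / 13500 = 1.72 g/L = 1.72 mg/mL.

1.72 mg/mL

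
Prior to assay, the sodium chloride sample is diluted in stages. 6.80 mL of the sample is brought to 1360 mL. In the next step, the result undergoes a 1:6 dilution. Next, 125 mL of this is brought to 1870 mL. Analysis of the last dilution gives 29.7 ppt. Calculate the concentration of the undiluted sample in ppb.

533 ppb

Overall dilution factor = 200 × 6 × 14.96 = 1.80 × 10⁴.
Original = 29.7 ppt × 1.80 × 10⁴ = 5.33 × 10⁵ ppt = 533 ppb.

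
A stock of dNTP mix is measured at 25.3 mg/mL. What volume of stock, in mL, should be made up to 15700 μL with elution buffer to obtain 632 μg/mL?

0.392 mL

632 μg/mL = 0.632 mg/mL.
V₁ = C₂V₂/C₁ = 0.632 × 15700 / 25.3 = 392 μL = 0.392 mL.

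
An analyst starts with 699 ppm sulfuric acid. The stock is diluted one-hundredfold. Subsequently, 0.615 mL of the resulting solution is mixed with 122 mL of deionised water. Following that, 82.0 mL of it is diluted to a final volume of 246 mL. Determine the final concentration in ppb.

Overall dilution factor = 100 × 199.4 × 3 = 5.98 × 10⁴.
699 ppm / 5.98 × 10⁴ = 0.0117 ppm = 11.7 ppb.

11.7 ppb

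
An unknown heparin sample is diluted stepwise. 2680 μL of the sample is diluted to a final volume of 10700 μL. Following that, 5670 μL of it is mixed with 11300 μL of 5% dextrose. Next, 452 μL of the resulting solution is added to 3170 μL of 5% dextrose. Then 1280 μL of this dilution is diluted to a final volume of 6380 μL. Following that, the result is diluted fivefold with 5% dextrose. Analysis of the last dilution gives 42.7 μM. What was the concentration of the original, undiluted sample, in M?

0.102 M

Overall dilution factor = 3.993 × 2.993 × 8.013 × 4.984 × 5 = 2386.
Original = 42.7 μM × 2386 = 1.02 × 10⁵ μM = 0.102 M.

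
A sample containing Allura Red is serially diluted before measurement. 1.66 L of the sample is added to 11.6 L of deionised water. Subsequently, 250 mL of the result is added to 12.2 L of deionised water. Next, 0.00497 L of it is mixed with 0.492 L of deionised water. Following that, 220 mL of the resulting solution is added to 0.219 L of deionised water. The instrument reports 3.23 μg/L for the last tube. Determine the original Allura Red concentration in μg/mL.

256 μg/mL

Overall dilution factor = 7.988 × 49.80 × 99.99 × 1.995 = 7.94 × 10⁴.
Original = 3.23 μg/L × 7.94 × 10⁴ = 2.56 × 10⁵ μg/L = 256 μg/mL.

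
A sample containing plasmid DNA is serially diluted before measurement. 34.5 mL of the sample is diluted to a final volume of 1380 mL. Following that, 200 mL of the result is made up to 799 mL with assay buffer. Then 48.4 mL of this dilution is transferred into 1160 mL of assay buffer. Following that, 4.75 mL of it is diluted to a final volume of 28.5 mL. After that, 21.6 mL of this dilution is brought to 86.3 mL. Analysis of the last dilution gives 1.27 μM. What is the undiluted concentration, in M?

Overall dilution factor = 40 × 3.995 × 24.97 × 6 × 3.995 = 9.56 × 10⁴.
Original = 1.27 μM × 9.56 × 10⁴ = 1.21 × 10⁵ μM = 0.121 M.

0.121 M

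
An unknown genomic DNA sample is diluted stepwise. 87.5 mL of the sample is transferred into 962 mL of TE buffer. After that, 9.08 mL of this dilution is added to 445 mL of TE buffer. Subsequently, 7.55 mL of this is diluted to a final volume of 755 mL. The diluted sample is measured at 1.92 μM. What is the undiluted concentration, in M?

Overall dilution factor = 11.99 × 50.01 × 100 = 6.00 × 10⁴.
Original = 1.92 μM × 6.00 × 10⁴ = 1.15 × 10⁵ μM = 0.115 M.

0.115 M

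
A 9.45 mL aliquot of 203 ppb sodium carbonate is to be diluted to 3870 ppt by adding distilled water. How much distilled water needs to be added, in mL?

486 mL

3870 ppt = 3.87 ppb.
V₂ = C₁V₁/C₂ = 203 × 9.45 / 3.87 = 496 mL.
Diluent to add = V₂ − V₁ = 496 − 9.45 = 486 mL.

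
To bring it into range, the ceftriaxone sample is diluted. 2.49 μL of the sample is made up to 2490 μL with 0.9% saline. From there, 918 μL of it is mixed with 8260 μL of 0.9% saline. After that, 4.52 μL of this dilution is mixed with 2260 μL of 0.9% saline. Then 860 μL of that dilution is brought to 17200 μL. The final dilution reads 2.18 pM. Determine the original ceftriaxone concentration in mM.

0.218 mM

Overall dilution factor = 1000 × 9.998 × 501 × 20 = 1.00 × 10⁸.
Original = 2.18 pM × 1.00 × 10⁸ = 2.18 × 10⁸ pM = 0.218 mM.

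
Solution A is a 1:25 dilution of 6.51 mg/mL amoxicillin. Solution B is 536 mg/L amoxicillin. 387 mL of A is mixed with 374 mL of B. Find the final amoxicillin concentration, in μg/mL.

396 μg/mL

C_A = 6.51 mg/mL / 25 = 0.260 mg/mL.
C_B = 536 mg/L = 0.536 mg/mL.
C_mix = (C_A·V_A + C_B·V_B)/(V_A + V_B) = (0.260×387 + 0.536×374) / 761.0 = 0.396 mg/mL = 396 μg/mL.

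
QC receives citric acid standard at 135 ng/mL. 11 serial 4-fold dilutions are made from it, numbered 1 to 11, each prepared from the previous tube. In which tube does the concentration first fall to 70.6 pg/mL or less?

Tube n has concentration 135 ng/mL / 4ⁿ.
Need 4ⁿ ≥ 135 ng/mL / 70.6 pg/mL = 1912, so n ≥ 5.45.
First such tube: n = 6.

tube 6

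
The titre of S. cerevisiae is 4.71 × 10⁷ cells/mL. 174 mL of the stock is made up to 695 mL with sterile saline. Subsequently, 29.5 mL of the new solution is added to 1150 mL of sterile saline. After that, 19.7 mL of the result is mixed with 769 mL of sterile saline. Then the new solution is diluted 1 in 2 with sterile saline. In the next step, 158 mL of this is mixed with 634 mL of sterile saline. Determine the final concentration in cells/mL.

735 cells/mL

Overall dilution factor = 3.994 × 39.98 × 40.04 × 2 × 5.013 = 6.41 × 10⁴.
4.71 × 10⁷ cells/mL / 6.41 × 10⁴ = 735 cells/mL.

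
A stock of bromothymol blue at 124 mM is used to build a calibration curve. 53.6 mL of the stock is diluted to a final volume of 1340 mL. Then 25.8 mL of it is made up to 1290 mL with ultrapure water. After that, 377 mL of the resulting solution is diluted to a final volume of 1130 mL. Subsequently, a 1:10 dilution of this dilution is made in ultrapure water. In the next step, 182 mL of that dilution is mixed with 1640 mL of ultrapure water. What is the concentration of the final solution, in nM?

Overall dilution factor = 25 × 50 × 2.997 × 10 × 10.01 = 3.75 × 10⁵.
124 mM / 3.75 × 10⁵ = 3.31 × 10⁻⁴ mM = 331 nM.

331 nM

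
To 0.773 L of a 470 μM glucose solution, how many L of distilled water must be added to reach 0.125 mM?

2.13 L

0.125 mM = 125 μM.
V₂ = C₁V₁/C₂ = 470 × 0.773 / 125 = 2.91 L.
Diluent to add = V₂ − V₁ = 2.91 − 0.773 = 2.13 L.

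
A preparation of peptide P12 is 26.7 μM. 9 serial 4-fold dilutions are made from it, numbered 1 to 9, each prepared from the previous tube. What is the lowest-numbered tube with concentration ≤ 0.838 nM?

Tube n has concentration 26.7 μM / 4ⁿ.
Need 4ⁿ ≥ 26.7 μM / 0.838 nM = 3.19 × 10⁴, so n ≥ 7.48.
First such tube: n = 8.

tube 8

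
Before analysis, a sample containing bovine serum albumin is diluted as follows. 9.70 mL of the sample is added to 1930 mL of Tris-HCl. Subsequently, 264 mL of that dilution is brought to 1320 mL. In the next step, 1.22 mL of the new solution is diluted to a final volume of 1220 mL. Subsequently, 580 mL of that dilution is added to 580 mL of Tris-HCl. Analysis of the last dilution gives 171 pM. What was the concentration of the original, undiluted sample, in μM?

Overall dilution factor = 200.0 × 5 × 1000 × 2 = 2.00 × 10⁶.
Original = 171 pM × 2.00 × 10⁶ = 3.42 × 10⁸ pM = 342 μM.

342 μM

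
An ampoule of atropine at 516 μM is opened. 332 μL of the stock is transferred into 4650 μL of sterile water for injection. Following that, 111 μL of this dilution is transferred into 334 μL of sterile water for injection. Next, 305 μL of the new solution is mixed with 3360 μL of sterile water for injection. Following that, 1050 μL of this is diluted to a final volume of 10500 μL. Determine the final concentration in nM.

71.4 nM

Overall dilution factor = 15.01 × 4.009 × 12.02 × 10 = 7229.
516 μM / 7229 = 0.0714 μM = 71.4 nM.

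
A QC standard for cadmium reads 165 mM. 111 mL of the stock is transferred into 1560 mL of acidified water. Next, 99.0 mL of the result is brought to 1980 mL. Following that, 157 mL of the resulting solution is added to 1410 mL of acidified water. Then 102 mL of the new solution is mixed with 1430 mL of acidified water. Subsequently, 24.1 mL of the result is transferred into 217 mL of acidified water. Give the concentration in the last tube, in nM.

Overall dilution factor = 15.05 × 20 × 9.981 × 15.02 × 10.00 = 4.52 × 10⁵.
165 mM / 4.52 × 10⁵ = 3.65 × 10⁻⁴ mM = 365 nM.

365 nM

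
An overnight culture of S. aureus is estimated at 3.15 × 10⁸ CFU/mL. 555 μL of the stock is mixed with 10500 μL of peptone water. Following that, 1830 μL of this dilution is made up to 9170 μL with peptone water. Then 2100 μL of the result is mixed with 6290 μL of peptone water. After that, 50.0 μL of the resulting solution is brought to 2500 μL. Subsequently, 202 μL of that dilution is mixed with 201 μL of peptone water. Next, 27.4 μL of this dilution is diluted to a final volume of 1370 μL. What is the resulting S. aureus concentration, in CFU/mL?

Overall dilution factor = 19.92 × 5.011 × 3.995 × 50 × 1.995 × 50 = 1.99 × 10⁶.
3.15 × 10⁸ CFU/mL / 1.99 × 10⁶ = 158 CFU/mL.

158 CFU/mL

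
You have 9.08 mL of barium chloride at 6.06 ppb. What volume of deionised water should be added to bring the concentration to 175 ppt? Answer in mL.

305 mL

175 ppt = 0.175 ppb.
V₂ = C₁V₁/C₂ = 6.06 × 9.08 / 0.175 = 314 mL.
Diluent to add = V₂ − V₁ = 314 − 9.08 = 305 mL.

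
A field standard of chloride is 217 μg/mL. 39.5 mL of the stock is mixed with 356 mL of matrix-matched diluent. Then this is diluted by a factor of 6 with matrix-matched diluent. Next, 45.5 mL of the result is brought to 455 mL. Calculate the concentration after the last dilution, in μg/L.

Overall dilution factor = 10.01 × 6 × 10 = 601.
217 μg/mL / 601 = 0.361 μg/mL = 361 μg/L.

361 μg/L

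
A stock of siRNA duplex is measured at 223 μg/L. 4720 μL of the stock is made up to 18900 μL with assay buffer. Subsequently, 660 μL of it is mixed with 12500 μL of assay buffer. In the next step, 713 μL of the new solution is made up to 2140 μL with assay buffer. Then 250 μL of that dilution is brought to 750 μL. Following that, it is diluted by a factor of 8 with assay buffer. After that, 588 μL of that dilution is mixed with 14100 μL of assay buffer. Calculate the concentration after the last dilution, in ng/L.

1.55 ng/L

Overall dilution factor = 4.004 × 19.94 × 3.001 × 3 × 8 × 24.98 = 1.44 × 10⁵.
223 μg/L / 1.44 × 10⁵ = 1.55 × 10⁻³ μg/L = 1.55 ng/L.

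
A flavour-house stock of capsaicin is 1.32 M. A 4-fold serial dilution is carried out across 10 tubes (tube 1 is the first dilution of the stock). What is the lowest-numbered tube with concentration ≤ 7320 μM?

tube 4

Tube n has concentration 1.32 M / 4ⁿ.
Need 4ⁿ ≥ 1.32 M / 7320 μM = 180, so n ≥ 3.75.
First such tube: n = 4.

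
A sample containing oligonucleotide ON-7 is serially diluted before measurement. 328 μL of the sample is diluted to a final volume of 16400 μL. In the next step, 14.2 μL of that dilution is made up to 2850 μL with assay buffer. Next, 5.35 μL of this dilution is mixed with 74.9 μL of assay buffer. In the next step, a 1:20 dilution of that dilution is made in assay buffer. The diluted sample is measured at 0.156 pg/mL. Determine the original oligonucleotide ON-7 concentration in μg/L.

470 μg/L

Overall dilution factor = 50 × 200.7 × 15 × 20 = 3.01 × 10⁶.
Original = 0.156 pg/mL × 3.01 × 10⁶ = 4.70 × 10⁵ pg/mL = 470 μg/L.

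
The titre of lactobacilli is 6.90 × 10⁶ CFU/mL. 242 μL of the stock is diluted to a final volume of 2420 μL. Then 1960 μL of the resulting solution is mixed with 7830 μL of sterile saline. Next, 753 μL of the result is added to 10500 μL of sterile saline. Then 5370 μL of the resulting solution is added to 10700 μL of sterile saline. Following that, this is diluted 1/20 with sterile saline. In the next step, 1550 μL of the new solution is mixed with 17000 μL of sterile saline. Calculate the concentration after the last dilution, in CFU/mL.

12.9 CFU/mL

Overall dilution factor = 10 × 4.995 × 14.94 × 2.993 × 20 × 11.97 = 5.35 × 10⁵.
6.90 × 10⁶ CFU/mL / 5.35 × 10⁵ = 12.9 CFU/mL.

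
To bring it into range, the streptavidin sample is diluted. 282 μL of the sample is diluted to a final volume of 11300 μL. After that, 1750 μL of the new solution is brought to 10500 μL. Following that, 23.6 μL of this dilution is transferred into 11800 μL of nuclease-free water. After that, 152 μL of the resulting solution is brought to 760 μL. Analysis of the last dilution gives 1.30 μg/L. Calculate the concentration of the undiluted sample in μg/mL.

783 μg/mL

Overall dilution factor = 40.07 × 6 × 501 × 5 = 6.02 × 10⁵.
Original = 1.30 μg/L × 6.02 × 10⁵ = 7.83 × 10⁵ μg/L = 783 μg/mL.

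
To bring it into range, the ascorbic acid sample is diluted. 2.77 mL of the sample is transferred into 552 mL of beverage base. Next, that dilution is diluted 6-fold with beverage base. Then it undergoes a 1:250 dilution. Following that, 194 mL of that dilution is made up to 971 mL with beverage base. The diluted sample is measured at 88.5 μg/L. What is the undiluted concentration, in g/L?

Overall dilution factor = 200.3 × 6 × 250 × 5.005 = 1.50 × 10⁶.
Original = 88.5 μg/L × 1.50 × 10⁶ = 1.33 × 10⁸ μg/L = 133 g/L.

133 g/L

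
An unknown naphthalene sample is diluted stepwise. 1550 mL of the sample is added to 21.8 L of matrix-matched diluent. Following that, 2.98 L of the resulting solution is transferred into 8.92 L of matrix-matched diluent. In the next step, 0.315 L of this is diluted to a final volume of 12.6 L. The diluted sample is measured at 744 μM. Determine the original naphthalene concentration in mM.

Overall dilution factor = 15.06 × 3.993 × 40 = 2406.
Original = 744 μM × 2406 = 1.79 × 10⁶ μM = 1790 mM.

1790 mM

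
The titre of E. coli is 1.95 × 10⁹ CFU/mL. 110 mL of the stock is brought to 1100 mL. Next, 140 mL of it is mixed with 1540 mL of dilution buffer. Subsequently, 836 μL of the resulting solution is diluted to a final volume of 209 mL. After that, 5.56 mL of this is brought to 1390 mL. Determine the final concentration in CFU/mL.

260 CFU/mL

Overall dilution factor = 10 × 12 × 250 × 250 = 7.50 × 10⁶.
1.95 × 10⁹ CFU/mL / 7.50 × 10⁶ = 260 CFU/mL.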